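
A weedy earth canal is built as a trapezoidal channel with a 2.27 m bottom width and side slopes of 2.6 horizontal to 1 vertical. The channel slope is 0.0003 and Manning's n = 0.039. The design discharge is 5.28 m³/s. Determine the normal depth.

y_n = 1.75 m

Manning's equation rearranged: A R^(2/3) = nQ / (1·√S) = 0.039 × 5.28 / (√0.0003) = 11.89.
Try y = 1.25 m: A R^(2/3) = 5.682 — too small.
Try y = 1.91 m: A R^(2/3) = 14.46 — too large.
Try y = 1.75 m: A R^(2/3) = 11.88 — ≈ 11.89.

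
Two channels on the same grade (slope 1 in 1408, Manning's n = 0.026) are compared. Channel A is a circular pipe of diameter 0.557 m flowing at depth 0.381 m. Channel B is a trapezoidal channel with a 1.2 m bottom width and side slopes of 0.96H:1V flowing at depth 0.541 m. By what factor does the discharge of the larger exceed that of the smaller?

8.6

Channel A: For a circular section of diameter D = 0.557 m at depth y = 0.381 m, the central angle is θ = 2 arccos(1 − 2y/D) = 3.895 rad. Then A = (D²/8)(θ − sin θ) = 0.1776 m² and P = Dθ/2 = 1.085 m. Hydraulic radius R = A/P = 0.1776/1.085 = 0.1637 m. Q_A = (1/0.026)·0.1776·0.1637^(2/3)·√0.0007102 = 0.05448 m³/s.
Channel B: With bottom width b = 1.2 m and side slope z = 0.96: A = (b + zy)y = (1.2 + 0.96×0.541)×0.541 = 0.9302 m²; P = b + 2y√(1+z²) = 1.2 + 2×0.541×1.386 = 2.7 m. Hydraulic radius R = A/P = 0.9302/2.7 = 0.3445 m. Q_B = (1/0.026)·0.9302·0.3445^(2/3)·√0.0007102 = 0.4686 m³/s.
The larger discharge is 0.4686 m³/s and the smaller is 0.05448 m³/s; the ratio is 8.6.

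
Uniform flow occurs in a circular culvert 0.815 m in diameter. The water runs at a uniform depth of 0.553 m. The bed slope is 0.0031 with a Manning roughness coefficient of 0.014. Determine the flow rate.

For a circular section of diameter D = 0.815 m at depth y = 0.553 m, the central angle is θ = 2 arccos(1 − 2y/D) = 3.872 rad. Then A = (D²/8)(θ − sin θ) = 0.3769 m² and P = Dθ/2 = 1.578 m.
Hydraulic radius R = A/P = 0.3769/1.578 = 0.2389 m.
Manning's equation: Q = (1/n) A R^(2/3) S^(1/2) = (1/0.014) × 0.3769 × 0.2389^(2/3) × 0.0031^(1/2) = 0.577 m³/s.

Q = 0.577 m³/s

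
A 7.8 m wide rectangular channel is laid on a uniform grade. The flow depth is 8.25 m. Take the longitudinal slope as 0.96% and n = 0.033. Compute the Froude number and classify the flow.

Flow area A = b·y = 7.8 × 8.25 = 64.35 m². Wetted perimeter P = b + 2y = 7.8 + 2×8.25 = 24.3 m.
Hydraulic radius R = A/P = 64.35/24.3 = 2.648 m.
V = (1/n) R^(2/3) √S = (1/0.033) × 2.648^(2/3) × √0.0096 = 5.683 m/s. Hydraulic depth D_h = A/T = 64.35/7.8 = 8.25 m.
Froude number Fr = V/√(g·D_h) = 5.683/√(9.81×8.25) = 0.632, which is less than 1, so the flow is subcritical.

subcritical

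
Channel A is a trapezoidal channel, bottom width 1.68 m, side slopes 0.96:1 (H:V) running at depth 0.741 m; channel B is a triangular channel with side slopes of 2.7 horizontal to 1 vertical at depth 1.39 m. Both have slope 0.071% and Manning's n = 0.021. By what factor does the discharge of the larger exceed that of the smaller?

3.64

Channel A: With bottom width b = 1.68 m and side slope z = 0.96: A = (b + zy)y = (1.68 + 0.96×0.741)×0.741 = 1.772 m²; P = b + 2y√(1+z²) = 1.68 + 2×0.741×1.386 = 3.734 m. Hydraulic radius R = A/P = 1.772/3.734 = 0.4745 m. Q_A = (1/0.021)·1.772·0.4745^(2/3)·√0.00071 = 1.368 m³/s.
Channel B: For a triangular section with side slope z = 2.7: A = zy² = 2.7×1.39² = 5.217 m²; P = 2y√(1+z²) = 2×1.39×2.879 = 8.004 m. Hydraulic radius R = A/P = 5.217/8.004 = 0.6517 m. Q_B = (1/0.021)·5.217·0.6517^(2/3)·√0.00071 = 4.976 m³/s.
The larger discharge is 4.976 m³/s and the smaller is 1.368 m³/s; the ratio is 3.64.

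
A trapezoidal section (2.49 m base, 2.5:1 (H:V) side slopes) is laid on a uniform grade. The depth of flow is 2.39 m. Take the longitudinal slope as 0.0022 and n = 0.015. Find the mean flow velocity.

With bottom width b = 2.49 m and side slope z = 2.5: A = (b + zy)y = (2.49 + 2.5×2.39)×2.39 = 20.23 m²; P = b + 2y√(1+z²) = 2.49 + 2×2.39×2.693 = 15.36 m.
Hydraulic radius R = A/P = 20.23/15.36 = 1.317 m.
From Manning's equation, V = (1/n) R^(2/3) S^(1/2) = (1/0.015) × 1.317^(2/3) × 0.0022^(1/2) = 3.76 m/s.

V = 3.76 m/s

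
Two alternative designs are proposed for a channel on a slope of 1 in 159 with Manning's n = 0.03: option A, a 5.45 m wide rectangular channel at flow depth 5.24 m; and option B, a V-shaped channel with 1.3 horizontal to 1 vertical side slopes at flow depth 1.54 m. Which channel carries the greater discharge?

Channel A: Flow area A = b·y = 5.45 × 5.24 = 28.56 m². Wetted perimeter P = b + 2y = 5.45 + 2×5.24 = 15.93 m. Hydraulic radius R = A/P = 28.56/15.93 = 1.793 m. Q_A = (1/0.03)·28.56·1.793^(2/3)·√0.006289 = 111.4 m³/s.
Channel B: For a triangular section with side slope z = 1.3: A = zy² = 1.3×1.54² = 3.083 m²; P = 2y√(1+z²) = 2×1.54×1.64 = 5.052 m. Hydraulic radius R = A/P = 3.083/5.052 = 0.6103 m. Q_B = (1/0.03)·3.083·0.6103^(2/3)·√0.006289 = 5.864 m³/s.
Q_A = 111.4 m³/s vs Q_B = 5.864 m³/s, so channel A carries more.

channel A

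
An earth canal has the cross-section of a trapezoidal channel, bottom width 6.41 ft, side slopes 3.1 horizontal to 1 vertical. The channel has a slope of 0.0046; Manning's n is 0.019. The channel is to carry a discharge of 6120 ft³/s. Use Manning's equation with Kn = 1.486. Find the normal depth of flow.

y_n = 10.1 ft

Manning's equation rearranged: A R^(2/3) = nQ / (1.486·√S) = 0.019 × 6120 / (1.486 × √0.0046) = 1154.
At y = 11.3 ft: A R^(2/3) = 1521 — over.
At y = 10.1 ft: A R^(2/3) = 1155 — ≈ 1154.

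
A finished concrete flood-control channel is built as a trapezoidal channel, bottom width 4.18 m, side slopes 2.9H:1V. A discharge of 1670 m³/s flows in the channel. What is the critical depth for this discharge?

At critical depth, Q² T / (g A³) = 1, i.e. A³/T = Q²/g = 1670²/9.81 = 284300.
Trying y = 6.45 m: A³/T = 77330 — too small.
Trying y = 8.56 m: A³/T = 284300 — close enough.

y_c = 8.56 m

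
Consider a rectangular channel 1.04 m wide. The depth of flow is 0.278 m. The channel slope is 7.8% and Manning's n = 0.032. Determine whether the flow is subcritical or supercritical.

supercritical

Flow area A = b·y = 1.04 × 0.278 = 0.2891 m². Wetted perimeter P = b + 2y = 1.04 + 2×0.278 = 1.596 m.
Hydraulic radius R = A/P = 0.2891/1.596 = 0.1812 m.
V = (1/n) R^(2/3) √S = (1/0.032) × 0.1812^(2/3) × √0.078 = 2.794 m/s. Hydraulic depth D_h = A/T = 0.2891/1.04 = 0.278 m.
Froude number Fr = V/√(g·D_h) = 2.794/√(9.81×0.278) = 1.69, which is greater than 1, so the flow is supercritical.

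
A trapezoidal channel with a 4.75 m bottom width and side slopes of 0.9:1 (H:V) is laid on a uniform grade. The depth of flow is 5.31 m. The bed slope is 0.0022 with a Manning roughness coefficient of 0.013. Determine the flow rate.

With bottom width b = 4.75 m and side slope z = 0.9: A = (b + zy)y = (4.75 + 0.9×5.31)×5.31 = 50.6 m²; P = b + 2y√(1+z²) = 4.75 + 2×5.31×1.345 = 19.04 m.
Hydraulic radius R = A/P = 50.6/19.04 = 2.658 m.
Manning's equation: Q = (1/n) A R^(2/3) S^(1/2) = (1/0.013) × 50.6 × 2.658^(2/3) × 0.0022^(1/2) = 350 m³/s.

Q = 350 m³/s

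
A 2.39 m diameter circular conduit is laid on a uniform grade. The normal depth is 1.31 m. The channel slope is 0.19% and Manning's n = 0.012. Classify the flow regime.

subcritical

For a circular section of diameter D = 2.39 m at depth y = 1.31 m, the central angle is θ = 2 arccos(1 − 2y/D) = 3.334 rad. Then A = (D²/8)(θ − sin θ) = 2.518 m² and P = Dθ/2 = 3.985 m.
Hydraulic radius R = A/P = 2.518/3.985 = 0.6318 m.
V = (1/n) R^(2/3) √S = (1/0.012) × 0.6318^(2/3) × √0.0019 = 2.675 m/s. Hydraulic depth D_h = A/T = 2.518/2.379 = 1.058 m.
Froude number Fr = V/√(g·D_h) = 2.675/√(9.81×1.058) = 0.83, which is less than 1, so the flow is subcritical.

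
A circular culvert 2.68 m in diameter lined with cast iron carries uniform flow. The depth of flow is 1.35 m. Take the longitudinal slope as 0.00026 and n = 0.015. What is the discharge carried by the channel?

For a circular section of diameter D = 2.68 m at depth y = 1.35 m, the central angle is θ = 2 arccos(1 − 2y/D) = 3.157 rad. Then A = (D²/8)(θ − sin θ) = 2.847 m² and P = Dθ/2 = 4.23 m.
Hydraulic radius R = A/P = 2.847/4.23 = 0.6732 m.
Manning's equation: Q = (1/n) A R^(2/3) S^(1/2) = (1/0.015) × 2.847 × 0.6732^(2/3) × 0.00026^(1/2) = 2.35 m³/s.

Q = 2.35 m³/s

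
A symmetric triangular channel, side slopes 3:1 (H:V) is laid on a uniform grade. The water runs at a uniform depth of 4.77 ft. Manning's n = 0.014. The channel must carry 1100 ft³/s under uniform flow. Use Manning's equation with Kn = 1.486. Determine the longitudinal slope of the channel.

For a triangular section with side slope z = 3: A = zy² = 3×4.77² = 68.26 ft²; P = 2y√(1+z²) = 2×4.77×3.162 = 30.17 ft.
Hydraulic radius R = A/P = 68.26/30.17 = 2.263 ft.
From Manning's equation, S = [nQ / (1.486 A R^(2/3))]² = [0.014 × 1100 / (1.486 × 68.26 × 2.263^(2/3))]² = 0.00776.

S = 0.00776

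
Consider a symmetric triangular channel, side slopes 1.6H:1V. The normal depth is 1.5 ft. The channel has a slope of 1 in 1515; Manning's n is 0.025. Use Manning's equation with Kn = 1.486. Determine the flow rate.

For a triangular section with side slope z = 1.6: A = zy² = 1.6×1.5² = 3.6 ft²; P = 2y√(1+z²) = 2×1.5×1.887 = 5.66 ft.
Hydraulic radius R = A/P = 3.6/5.66 = 0.636 ft.
Manning's equation: Q = (1.486/n) A R^(2/3) S^(1/2) = (1.486/0.025) × 3.6 × 0.636^(2/3) × 0.0006601^(1/2) = 4.07 ft³/s.

Q = 4.07 ft³/s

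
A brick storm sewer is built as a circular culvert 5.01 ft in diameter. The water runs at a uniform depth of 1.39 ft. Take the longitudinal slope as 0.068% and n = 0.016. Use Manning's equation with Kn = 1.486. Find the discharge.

For a circular section of diameter D = 5.01 ft at depth y = 1.39 ft, the central angle is θ = 2 arccos(1 − 2y/D) = 2.219 rad. Then A = (D²/8)(θ − sin θ) = 4.461 ft² and P = Dθ/2 = 5.559 ft.
Hydraulic radius R = A/P = 4.461/5.559 = 0.8025 ft.
Manning's equation: Q = (1.486/n) A R^(2/3) S^(1/2) = (1.486/0.016) × 4.461 × 0.8025^(2/3) × 0.00068^(1/2) = 9.33 ft³/s.

Q = 9.33 ft³/s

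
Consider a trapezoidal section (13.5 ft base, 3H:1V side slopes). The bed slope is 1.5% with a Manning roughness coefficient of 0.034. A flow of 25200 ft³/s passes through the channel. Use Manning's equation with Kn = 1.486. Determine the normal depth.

Manning's equation rearranged: A R^(2/3) = nQ / (1.486·√S) = 0.034 × 25200 / (1.486 × √0.015) = 4708.
Try y = 20.5 ft: A R^(2/3) = 7484 — too large.
Try y = 16.9 ft: A R^(2/3) = 4699 — matches.

y_n = 16.9 ft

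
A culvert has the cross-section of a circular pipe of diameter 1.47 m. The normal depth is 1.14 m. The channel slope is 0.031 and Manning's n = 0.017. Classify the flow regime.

supercritical

For a circular section of diameter D = 1.47 m at depth y = 1.14 m, the central angle is θ = 2 arccos(1 − 2y/D) = 4.309 rad. Then A = (D²/8)(θ − sin θ) = 1.412 m² and P = Dθ/2 = 3.167 m.
Hydraulic radius R = A/P = 1.412/3.167 = 0.4459 m.
V = (1/n) R^(2/3) √S = (1/0.017) × 0.4459^(2/3) × √0.031 = 6.045 m/s. Hydraulic depth D_h = A/T = 1.412/1.227 = 1.151 m.
Froude number Fr = V/√(g·D_h) = 6.045/√(9.81×1.151) = 1.8, which is greater than 1, so the flow is supercritical.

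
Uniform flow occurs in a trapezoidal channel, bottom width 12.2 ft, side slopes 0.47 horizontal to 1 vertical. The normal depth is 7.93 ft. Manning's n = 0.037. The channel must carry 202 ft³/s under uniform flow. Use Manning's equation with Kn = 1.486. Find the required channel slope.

S = 0.00023

With bottom width b = 12.2 ft and side slope z = 0.47: A = (b + zy)y = (12.2 + 0.47×7.93)×7.93 = 126.3 ft²; P = b + 2y√(1+z²) = 12.2 + 2×7.93×1.105 = 29.72 ft.
Hydraulic radius R = A/P = 126.3/29.72 = 4.249 ft.
From Manning's equation, S = [nQ / (1.486 A R^(2/3))]² = [0.037 × 202 / (1.486 × 126.3 × 4.249^(2/3))]² = 0.00023.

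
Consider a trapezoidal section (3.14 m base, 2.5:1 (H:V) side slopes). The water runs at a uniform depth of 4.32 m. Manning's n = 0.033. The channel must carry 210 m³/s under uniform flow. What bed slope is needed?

S = 0.00441

With bottom width b = 3.14 m and side slope z = 2.5: A = (b + zy)y = (3.14 + 2.5×4.32)×4.32 = 60.22 m²; P = b + 2y√(1+z²) = 3.14 + 2×4.32×2.693 = 26.4 m.
Hydraulic radius R = A/P = 60.22/26.4 = 2.281 m.
From Manning's equation, S = [nQ / (1 A R^(2/3))]² = [0.033 × 210 / (1 × 60.22 × 2.281^(2/3))]² = 0.00441.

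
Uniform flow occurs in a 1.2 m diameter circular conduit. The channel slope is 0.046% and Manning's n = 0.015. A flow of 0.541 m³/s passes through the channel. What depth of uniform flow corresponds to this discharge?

Manning's equation rearranged: A R^(2/3) = nQ / (1·√S) = 0.015 × 0.541 / (√0.00046) = 0.3784.
Try y = 0.925 m: A R^(2/3) = 0.4767 — too large.
Try y = 0.773 m: A R^(2/3) = 0.3784 — close enough.

y_n = 0.773 m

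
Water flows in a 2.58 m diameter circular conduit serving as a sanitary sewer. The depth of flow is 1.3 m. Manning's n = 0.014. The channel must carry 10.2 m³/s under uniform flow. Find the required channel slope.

For a circular section of diameter D = 2.58 m at depth y = 1.3 m, the central angle is θ = 2 arccos(1 − 2y/D) = 3.157 rad. Then A = (D²/8)(θ − sin θ) = 2.64 m² and P = Dθ/2 = 4.073 m.
Hydraulic radius R = A/P = 2.64/4.073 = 0.6482 m.
From Manning's equation, S = [nQ / (1 A R^(2/3))]² = [0.014 × 10.2 / (1 × 2.64 × 0.6482^(2/3))]² = 0.00522.

S = 0.00522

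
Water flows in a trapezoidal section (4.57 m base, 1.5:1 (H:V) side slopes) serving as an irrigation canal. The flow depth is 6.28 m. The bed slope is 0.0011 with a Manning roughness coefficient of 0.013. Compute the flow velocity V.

V = 5.57 m/s

With bottom width b = 4.57 m and side slope z = 1.5: A = (b + zy)y = (4.57 + 1.5×6.28)×6.28 = 87.86 m²; P = b + 2y√(1+z²) = 4.57 + 2×6.28×1.803 = 27.21 m.
Hydraulic radius R = A/P = 87.86/27.21 = 3.229 m.
From Manning's equation, V = (1/n) R^(2/3) S^(1/2) = (1/0.013) × 3.229^(2/3) × 0.0011^(1/2) = 5.57 m/s.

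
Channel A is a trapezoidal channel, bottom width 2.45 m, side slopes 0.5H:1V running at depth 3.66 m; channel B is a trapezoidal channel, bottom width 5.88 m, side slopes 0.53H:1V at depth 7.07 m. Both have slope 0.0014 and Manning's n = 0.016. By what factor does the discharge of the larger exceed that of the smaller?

Channel A: With bottom width b = 2.45 m and side slope z = 0.5: A = (b + zy)y = (2.45 + 0.5×3.66)×3.66 = 15.66 m²; P = b + 2y√(1+z²) = 2.45 + 2×3.66×1.118 = 10.63 m. Hydraulic radius R = A/P = 15.66/10.63 = 1.473 m. Q_A = (1/0.016)·15.66·1.473^(2/3)·√0.0014 = 47.43 m³/s.
Channel B: With bottom width b = 5.88 m and side slope z = 0.53: A = (b + zy)y = (5.88 + 0.53×7.07)×7.07 = 68.06 m²; P = b + 2y√(1+z²) = 5.88 + 2×7.07×1.132 = 21.88 m. Hydraulic radius R = A/P = 68.06/21.88 = 3.11 m. Q_B = (1/0.016)·68.06·3.11^(2/3)·√0.0014 = 339.2 m³/s.
The larger discharge is 339.2 m³/s and the smaller is 47.43 m³/s; the ratio is 7.15.

7.15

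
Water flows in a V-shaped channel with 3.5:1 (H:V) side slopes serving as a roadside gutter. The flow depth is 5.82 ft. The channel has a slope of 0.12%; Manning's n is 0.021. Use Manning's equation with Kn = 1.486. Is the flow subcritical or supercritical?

subcritical

For a triangular section with side slope z = 3.5: A = zy² = 3.5×5.82² = 118.6 ft²; P = 2y√(1+z²) = 2×5.82×3.64 = 42.37 ft.
Hydraulic radius R = A/P = 118.6/42.37 = 2.798 ft.
V = (1.486/n) R^(2/3) √S = (1.486/0.021) × 2.798^(2/3) × √0.0012 = 4.867 ft/s. Hydraulic depth D_h = A/T = 118.6/40.74 = 2.91 ft.
Froude number Fr = V/√(g·D_h) = 4.867/√(32.2×2.91) = 0.503, which is less than 1, so the flow is subcritical.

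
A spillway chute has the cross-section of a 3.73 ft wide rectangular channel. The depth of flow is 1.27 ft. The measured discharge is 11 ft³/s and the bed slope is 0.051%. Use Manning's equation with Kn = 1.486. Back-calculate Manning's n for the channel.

n = 0.012

Flow area A = b·y = 3.73 × 1.27 = 4.737 ft². Wetted perimeter P = b + 2y = 3.73 + 2×1.27 = 6.27 ft.
Hydraulic radius R = A/P = 4.737/6.27 = 0.7555 ft.
Rearranging Manning's equation: n = (1.486/Q) A R^(2/3) S^(1/2) = (1.486/11) × 4.737 × 0.7555^(2/3) × √0.00051 = 0.012.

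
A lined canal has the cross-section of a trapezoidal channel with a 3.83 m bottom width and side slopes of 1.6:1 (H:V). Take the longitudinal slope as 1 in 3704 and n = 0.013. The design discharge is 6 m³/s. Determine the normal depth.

Manning's equation rearranged: A R^(2/3) = nQ / (1·√S) = 0.013 × 6 / (√0.00027) = 4.747.
Trying y = 0.732 m: A R^(2/3) = 2.473 — too small.
Trying y = 1.27 m: A R^(2/3) = 6.75 — too large.
Trying y = 1.05 m: A R^(2/3) = 4.744 — ≈ 4.747.

y_n = 1.05 m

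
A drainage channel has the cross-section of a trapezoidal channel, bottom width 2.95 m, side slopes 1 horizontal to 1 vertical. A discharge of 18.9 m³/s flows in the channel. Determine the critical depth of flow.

At critical depth, Q² T / (g A³) = 1, i.e. A³/T = Q²/g = 18.9²/9.81 = 36.41.
At y = 1.02 m: A³/T = 13.31 — low.
At y = 1.37 m: A³/T = 36.43 — ≈ 36.41.

y_c = 1.37 m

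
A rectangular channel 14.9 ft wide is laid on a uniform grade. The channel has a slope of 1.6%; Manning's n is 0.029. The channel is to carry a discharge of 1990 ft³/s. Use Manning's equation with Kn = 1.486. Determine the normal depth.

y_n = 8.28 ft

Manning's equation rearranged: A R^(2/3) = nQ / (1.486·√S) = 0.029 × 1990 / (1.486 × √0.016) = 307.
Trying y = 9.26 ft: A R^(2/3) = 355.1 — over.
Trying y = 5.69 ft: A R^(2/3) = 185.1 — short.
Trying y = 8.28 ft: A R^(2/3) = 306.8 — matches.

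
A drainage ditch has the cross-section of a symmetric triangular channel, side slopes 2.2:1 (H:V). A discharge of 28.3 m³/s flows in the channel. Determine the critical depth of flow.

At critical depth, Q² T / (g A³) = 1, i.e. A³/T = Q²/g = 28.3²/9.81 = 81.64.
Trying y = 1.52 m: A³/T = 19.64 — too small.
Trying y = 2.47 m: A³/T = 222.5 — too large.
Trying y = 2.02 m: A³/T = 81.39 — matches.

y_c = 2.02 m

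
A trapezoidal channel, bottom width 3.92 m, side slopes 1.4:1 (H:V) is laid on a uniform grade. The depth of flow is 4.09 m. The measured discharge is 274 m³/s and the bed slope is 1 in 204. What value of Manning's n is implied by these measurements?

n = 0.017

With bottom width b = 3.92 m and side slope z = 1.4: A = (b + zy)y = (3.92 + 1.4×4.09)×4.09 = 39.45 m²; P = b + 2y√(1+z²) = 3.92 + 2×4.09×1.72 = 17.99 m.
Hydraulic radius R = A/P = 39.45/17.99 = 2.193 m.
Rearranging Manning's equation: n = (1/Q) A R^(2/3) S^(1/2) = (1/274) × 39.45 × 2.193^(2/3) × √0.004902 = 0.017.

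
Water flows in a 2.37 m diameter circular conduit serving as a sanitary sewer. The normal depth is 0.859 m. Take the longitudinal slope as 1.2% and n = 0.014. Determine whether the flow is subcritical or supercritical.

For a circular section of diameter D = 2.37 m at depth y = 0.859 m, the central angle is θ = 2 arccos(1 − 2y/D) = 2.584 rad. Then A = (D²/8)(θ − sin θ) = 1.443 m² and P = Dθ/2 = 3.062 m.
Hydraulic radius R = A/P = 1.443/3.062 = 0.4712 m.
V = (1/n) R^(2/3) √S = (1/0.014) × 0.4712^(2/3) × √0.012 = 4.738 m/s. Hydraulic depth D_h = A/T = 1.443/2.279 = 0.6333 m.
Froude number Fr = V/√(g·D_h) = 4.738/√(9.81×0.6333) = 1.9, which is greater than 1, so the flow is supercritical.

supercritical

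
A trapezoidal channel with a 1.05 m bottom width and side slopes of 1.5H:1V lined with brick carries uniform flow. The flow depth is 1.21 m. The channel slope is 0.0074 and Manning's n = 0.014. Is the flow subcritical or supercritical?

With bottom width b = 1.05 m and side slope z = 1.5: A = (b + zy)y = (1.05 + 1.5×1.21)×1.21 = 3.467 m²; P = b + 2y√(1+z²) = 1.05 + 2×1.21×1.803 = 5.413 m.
Hydraulic radius R = A/P = 3.467/5.413 = 0.6405 m.
V = (1/n) R^(2/3) √S = (1/0.014) × 0.6405^(2/3) × √0.0074 = 4.565 m/s. Hydraulic depth D_h = A/T = 3.467/4.68 = 0.7407 m.
Froude number Fr = V/√(g·D_h) = 4.565/√(9.81×0.7407) = 1.69, which is greater than 1, so the flow is supercritical.

supercritical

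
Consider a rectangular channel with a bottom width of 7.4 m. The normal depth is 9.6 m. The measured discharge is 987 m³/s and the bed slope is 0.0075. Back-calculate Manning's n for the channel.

n = 0.012

Flow area A = b·y = 7.4 × 9.6 = 71.04 m². Wetted perimeter P = b + 2y = 7.4 + 2×9.6 = 26.6 m.
Hydraulic radius R = A/P = 71.04/26.6 = 2.671 m.
Rearranging Manning's equation: n = (1/Q) A R^(2/3) S^(1/2) = (1/987) × 71.04 × 2.671^(2/3) × √0.0075 = 0.012.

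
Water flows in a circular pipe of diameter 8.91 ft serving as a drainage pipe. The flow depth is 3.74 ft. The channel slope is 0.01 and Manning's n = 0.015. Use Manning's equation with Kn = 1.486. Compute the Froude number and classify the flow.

For a circular section of diameter D = 8.91 ft at depth y = 3.74 ft, the central angle is θ = 2 arccos(1 − 2y/D) = 2.819 rad. Then A = (D²/8)(θ − sin θ) = 24.83 ft² and P = Dθ/2 = 12.56 ft.
Hydraulic radius R = A/P = 24.83/12.56 = 1.977 ft.
V = (1.486/n) R^(2/3) √S = (1.486/0.015) × 1.977^(2/3) × √0.01 = 15.61 ft/s. Hydraulic depth D_h = A/T = 24.83/8.794 = 2.824 ft.
Froude number Fr = V/√(g·D_h) = 15.61/√(32.2×2.824) = 1.64, which is greater than 1, so the flow is supercritical.

supercritical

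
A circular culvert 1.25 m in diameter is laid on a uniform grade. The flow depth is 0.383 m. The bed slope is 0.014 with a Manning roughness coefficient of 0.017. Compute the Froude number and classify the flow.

For a circular section of diameter D = 1.25 m at depth y = 0.383 m, the central angle is θ = 2 arccos(1 − 2y/D) = 2.346 rad. Then A = (D²/8)(θ − sin θ) = 0.3188 m² and P = Dθ/2 = 1.467 m.
Hydraulic radius R = A/P = 0.3188/1.467 = 0.2174 m.
V = (1/n) R^(2/3) √S = (1/0.017) × 0.2174^(2/3) × √0.014 = 2.517 m/s. Hydraulic depth D_h = A/T = 0.3188/1.152 = 0.2766 m.
Froude number Fr = V/√(g·D_h) = 2.517/√(9.81×0.2766) = 1.53, which is greater than 1, so the flow is supercritical.

supercritical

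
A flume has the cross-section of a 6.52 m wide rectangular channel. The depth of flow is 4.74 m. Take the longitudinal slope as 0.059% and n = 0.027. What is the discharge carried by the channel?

Q = 43.1 m³/s

Flow area A = b·y = 6.52 × 4.74 = 30.9 m². Wetted perimeter P = b + 2y = 6.52 + 2×4.74 = 16 m.
Hydraulic radius R = A/P = 30.9/16 = 1.932 m.
Manning's equation: Q = (1/n) A R^(2/3) S^(1/2) = (1/0.027) × 30.9 × 1.932^(2/3) × 0.00059^(1/2) = 43.1 m³/s.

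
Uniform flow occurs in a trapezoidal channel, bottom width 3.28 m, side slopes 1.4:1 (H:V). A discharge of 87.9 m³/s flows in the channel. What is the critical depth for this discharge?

y_c = 2.85 m

At critical depth, Q² T / (g A³) = 1, i.e. A³/T = Q²/g = 87.9²/9.81 = 787.6.
Trying y = 3.24 m: A³/T = 1315 — over.
Trying y = 2.26 m: A³/T = 321.5 — short.
Trying y = 2.85 m: A³/T = 789.9 — matches.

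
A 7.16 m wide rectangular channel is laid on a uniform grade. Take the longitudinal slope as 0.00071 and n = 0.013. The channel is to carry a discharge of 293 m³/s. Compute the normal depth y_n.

Manning's equation rearranged: A R^(2/3) = nQ / (1·√S) = 0.013 × 293 / (√0.00071) = 142.9.
At y = 11.5 m: A R^(2/3) = 160.8 — over.
At y = 8.94 m: A R^(2/3) = 119.7 — short.
At y = 10.4 m: A R^(2/3) = 143.1 — ≈ 142.9.

y_n = 10.4 m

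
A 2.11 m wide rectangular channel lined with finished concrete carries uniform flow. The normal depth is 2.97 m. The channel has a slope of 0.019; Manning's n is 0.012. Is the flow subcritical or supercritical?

supercritical

Flow area A = b·y = 2.11 × 2.97 = 6.267 m². Wetted perimeter P = b + 2y = 2.11 + 2×2.97 = 8.05 m.
Hydraulic radius R = A/P = 6.267/8.05 = 0.7785 m.
V = (1/n) R^(2/3) √S = (1/0.012) × 0.7785^(2/3) × √0.019 = 9.721 m/s. Hydraulic depth D_h = A/T = 6.267/2.11 = 2.97 m.
Froude number Fr = V/√(g·D_h) = 9.721/√(9.81×2.97) = 1.8, which is greater than 1, so the flow is supercritical.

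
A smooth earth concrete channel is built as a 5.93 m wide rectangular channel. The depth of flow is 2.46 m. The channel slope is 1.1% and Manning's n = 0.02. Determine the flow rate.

Flow area A = b·y = 5.93 × 2.46 = 14.59 m². Wetted perimeter P = b + 2y = 5.93 + 2×2.46 = 10.85 m.
Hydraulic radius R = A/P = 14.59/10.85 = 1.344 m.
Manning's equation: Q = (1/n) A R^(2/3) S^(1/2) = (1/0.02) × 14.59 × 1.344^(2/3) × 0.011^(1/2) = 93.2 m³/s.

Q = 93.2 m³/s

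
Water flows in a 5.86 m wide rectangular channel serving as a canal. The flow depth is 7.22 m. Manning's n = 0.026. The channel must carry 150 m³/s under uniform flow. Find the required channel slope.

S = 0.00319

Flow area A = b·y = 5.86 × 7.22 = 42.31 m². Wetted perimeter P = b + 2y = 5.86 + 2×7.22 = 20.3 m.
Hydraulic radius R = A/P = 42.31/20.3 = 2.084 m.
From Manning's equation, S = [nQ / (1 A R^(2/3))]² = [0.026 × 150 / (1 × 42.31 × 2.084^(2/3))]² = 0.00319.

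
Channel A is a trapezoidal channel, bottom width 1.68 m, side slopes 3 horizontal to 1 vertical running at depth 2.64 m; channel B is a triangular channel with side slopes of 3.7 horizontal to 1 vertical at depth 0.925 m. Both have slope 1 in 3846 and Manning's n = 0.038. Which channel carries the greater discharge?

channel A

Channel A: With bottom width b = 1.68 m and side slope z = 3: A = (b + zy)y = (1.68 + 3×2.64)×2.64 = 25.34 m²; P = b + 2y√(1+z²) = 1.68 + 2×2.64×3.162 = 18.38 m. Hydraulic radius R = A/P = 25.34/18.38 = 1.379 m. Q_A = (1/0.038)·25.34·1.379^(2/3)·√0.00026 = 13.32 m³/s.
Channel B: For a triangular section with side slope z = 3.7: A = zy² = 3.7×0.925² = 3.166 m²; P = 2y√(1+z²) = 2×0.925×3.833 = 7.091 m. Hydraulic radius R = A/P = 3.166/7.091 = 0.4465 m. Q_B = (1/0.038)·3.166·0.4465^(2/3)·√0.00026 = 0.7848 m³/s.
Q_A = 13.32 m³/s vs Q_B = 0.7848 m³/s, so channel A carries more.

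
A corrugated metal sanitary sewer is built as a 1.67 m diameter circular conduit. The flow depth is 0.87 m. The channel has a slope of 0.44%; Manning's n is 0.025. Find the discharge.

Q = 1.74 m³/s

For a circular section of diameter D = 1.67 m at depth y = 0.87 m, the central angle is θ = 2 arccos(1 − 2y/D) = 3.225 rad. Then A = (D²/8)(θ − sin θ) = 1.154 m² and P = Dθ/2 = 2.693 m.
Hydraulic radius R = A/P = 1.154/2.693 = 0.4283 m.
Manning's equation: Q = (1/n) A R^(2/3) S^(1/2) = (1/0.025) × 1.154 × 0.4283^(2/3) × 0.0044^(1/2) = 1.74 m³/s.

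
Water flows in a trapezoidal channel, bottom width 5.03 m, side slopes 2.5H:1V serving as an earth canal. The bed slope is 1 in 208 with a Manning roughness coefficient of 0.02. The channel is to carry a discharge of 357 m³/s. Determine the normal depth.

Manning's equation rearranged: A R^(2/3) = nQ / (1·√S) = 0.02 × 357 / (√0.004808) = 103.
Trying y = 2.73 m: A R^(2/3) = 45.01 — too small.
Trying y = 4.81 m: A R^(2/3) = 157.2 — too large.
Trying y = 3.99 m: A R^(2/3) = 103 — close enough.

y_n = 3.99 m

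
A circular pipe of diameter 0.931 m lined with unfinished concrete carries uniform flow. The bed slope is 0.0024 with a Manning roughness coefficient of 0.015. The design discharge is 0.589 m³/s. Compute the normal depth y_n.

y_n = 0.574 m

Manning's equation rearranged: A R^(2/3) = nQ / (1·√S) = 0.015 × 0.589 / (√0.0024) = 0.1803.
At y = 0.449 m: A R^(2/3) = 0.1211 — too small.
At y = 0.722 m: A R^(2/3) = 0.2438 — too large.
At y = 0.574 m: A R^(2/3) = 0.1803 — close enough.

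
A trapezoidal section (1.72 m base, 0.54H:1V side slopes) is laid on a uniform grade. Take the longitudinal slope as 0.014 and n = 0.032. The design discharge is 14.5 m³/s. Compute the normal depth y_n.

y_n = 1.71 m

Manning's equation rearranged: A R^(2/3) = nQ / (1·√S) = 0.032 × 14.5 / (√0.014) = 3.922.
At y = 1.91 m: A R^(2/3) = 4.778 — too large.
At y = 1.36 m: A R^(2/3) = 2.616 — too small.
At y = 1.71 m: A R^(2/3) = 3.916 — matches.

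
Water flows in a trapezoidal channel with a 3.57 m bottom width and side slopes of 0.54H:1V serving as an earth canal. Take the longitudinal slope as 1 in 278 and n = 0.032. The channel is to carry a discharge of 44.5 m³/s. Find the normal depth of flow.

Manning's equation rearranged: A R^(2/3) = nQ / (1·√S) = 0.032 × 44.5 / (√0.003597) = 23.74.
At y = 4.05 m: A R^(2/3) = 34.82 — high.
At y = 2.42 m: A R^(2/3) = 14.07 — low.
At y = 3.27 m: A R^(2/3) = 23.73 — close enough.

y_n = 3.27 m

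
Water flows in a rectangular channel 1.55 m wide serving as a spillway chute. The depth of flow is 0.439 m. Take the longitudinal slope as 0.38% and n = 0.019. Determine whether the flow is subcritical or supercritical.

subcritical

Flow area A = b·y = 1.55 × 0.439 = 0.6804 m². Wetted perimeter P = b + 2y = 1.55 + 2×0.439 = 2.428 m.
Hydraulic radius R = A/P = 0.6804/2.428 = 0.2803 m.
V = (1/n) R^(2/3) √S = (1/0.019) × 0.2803^(2/3) × √0.0038 = 1.389 m/s. Hydraulic depth D_h = A/T = 0.6804/1.55 = 0.439 m.
Froude number Fr = V/√(g·D_h) = 1.389/√(9.81×0.439) = 0.67, which is less than 1, so the flow is subcritical.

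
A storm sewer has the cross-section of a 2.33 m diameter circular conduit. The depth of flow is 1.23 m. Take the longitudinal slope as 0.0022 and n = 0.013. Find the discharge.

Q = 5.88 m³/s

For a circular section of diameter D = 2.33 m at depth y = 1.23 m, the central angle is θ = 2 arccos(1 − 2y/D) = 3.253 rad. Then A = (D²/8)(θ − sin θ) = 2.283 m² and P = Dθ/2 = 3.79 m.
Hydraulic radius R = A/P = 2.283/3.79 = 0.6024 m.
Manning's equation: Q = (1/n) A R^(2/3) S^(1/2) = (1/0.013) × 2.283 × 0.6024^(2/3) × 0.0022^(1/2) = 5.88 m³/s.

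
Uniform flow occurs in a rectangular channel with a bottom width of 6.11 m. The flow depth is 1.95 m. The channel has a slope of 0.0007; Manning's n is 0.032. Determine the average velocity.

V = 0.929 m/s

Flow area A = b·y = 6.11 × 1.95 = 11.91 m². Wetted perimeter P = b + 2y = 6.11 + 2×1.95 = 10.01 m.
Hydraulic radius R = A/P = 11.91/10.01 = 1.19 m.
From Manning's equation, V = (1/n) R^(2/3) S^(1/2) = (1/0.032) × 1.19^(2/3) × 0.0007^(1/2) = 0.929 m/s.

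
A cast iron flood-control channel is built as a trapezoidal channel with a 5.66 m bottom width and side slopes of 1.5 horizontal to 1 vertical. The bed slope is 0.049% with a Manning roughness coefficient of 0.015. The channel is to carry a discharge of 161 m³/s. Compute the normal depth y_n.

y_n = 4.6 m

Manning's equation rearranged: A R^(2/3) = nQ / (1·√S) = 0.015 × 161 / (√0.00049) = 109.1.
Try y = 5.46 m: A R^(2/3) = 156.7 — too large.
Try y = 3.34 m: A R^(2/3) = 56.82 — too small.
Try y = 4.6 m: A R^(2/3) = 109.2 — close enough.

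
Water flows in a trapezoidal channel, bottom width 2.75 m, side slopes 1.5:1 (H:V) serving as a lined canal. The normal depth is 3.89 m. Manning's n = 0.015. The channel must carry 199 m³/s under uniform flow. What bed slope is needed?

With bottom width b = 2.75 m and side slope z = 1.5: A = (b + zy)y = (2.75 + 1.5×3.89)×3.89 = 33.4 m²; P = b + 2y√(1+z²) = 2.75 + 2×3.89×1.803 = 16.78 m.
Hydraulic radius R = A/P = 33.4/16.78 = 1.991 m.
From Manning's equation, S = [nQ / (1 A R^(2/3))]² = [0.015 × 199 / (1 × 33.4 × 1.991^(2/3))]² = 0.00319.

S = 0.00319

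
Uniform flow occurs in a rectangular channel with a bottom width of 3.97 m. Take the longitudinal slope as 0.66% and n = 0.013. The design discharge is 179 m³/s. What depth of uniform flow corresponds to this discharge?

Manning's equation rearranged: A R^(2/3) = nQ / (1·√S) = 0.013 × 179 / (√0.0066) = 28.64.
Try y = 6.25 m: A R^(2/3) = 32.61 — high.
Try y = 4.88 m: A R^(2/3) = 24.37 — low.
Try y = 5.59 m: A R^(2/3) = 28.62 — close enough.

y_n = 5.59 m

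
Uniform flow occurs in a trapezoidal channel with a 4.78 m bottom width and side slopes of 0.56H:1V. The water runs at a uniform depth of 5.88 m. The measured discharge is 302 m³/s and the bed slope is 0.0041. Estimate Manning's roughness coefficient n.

n = 0.019

With bottom width b = 4.78 m and side slope z = 0.56: A = (b + zy)y = (4.78 + 0.56×5.88)×5.88 = 47.47 m²; P = b + 2y√(1+z²) = 4.78 + 2×5.88×1.146 = 18.26 m.
Hydraulic radius R = A/P = 47.47/18.26 = 2.6 m.
Rearranging Manning's equation: n = (1/Q) A R^(2/3) S^(1/2) = (1/302) × 47.47 × 2.6^(2/3) × √0.0041 = 0.019.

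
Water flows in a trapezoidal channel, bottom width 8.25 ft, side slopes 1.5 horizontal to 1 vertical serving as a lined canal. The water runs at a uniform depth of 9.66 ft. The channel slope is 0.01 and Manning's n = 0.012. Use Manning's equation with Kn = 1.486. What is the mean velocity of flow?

With bottom width b = 8.25 ft and side slope z = 1.5: A = (b + zy)y = (8.25 + 1.5×9.66)×9.66 = 219.7 ft²; P = b + 2y√(1+z²) = 8.25 + 2×9.66×1.803 = 43.08 ft.
Hydraulic radius R = A/P = 219.7/43.08 = 5.099 ft.
From Manning's equation, V = (1.486/n) R^(2/3) S^(1/2) = (1.486/0.012) × 5.099^(2/3) × 0.01^(1/2) = 36.7 ft/s.

V = 36.7 ft/s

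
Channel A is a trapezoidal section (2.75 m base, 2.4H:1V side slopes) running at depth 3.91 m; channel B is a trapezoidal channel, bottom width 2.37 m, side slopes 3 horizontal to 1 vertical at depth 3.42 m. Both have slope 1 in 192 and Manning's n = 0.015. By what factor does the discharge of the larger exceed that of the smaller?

Channel A: With bottom width b = 2.75 m and side slope z = 2.4: A = (b + zy)y = (2.75 + 2.4×3.91)×3.91 = 47.44 m²; P = b + 2y√(1+z²) = 2.75 + 2×3.91×2.6 = 23.08 m. Hydraulic radius R = A/P = 47.44/23.08 = 2.055 m. Q_A = (1/0.015)·47.44·2.055^(2/3)·√0.005208 = 369 m³/s.
Channel B: With bottom width b = 2.37 m and side slope z = 3: A = (b + zy)y = (2.37 + 3×3.42)×3.42 = 43.19 m²; P = b + 2y√(1+z²) = 2.37 + 2×3.42×3.162 = 24 m. Hydraulic radius R = A/P = 43.19/24 = 1.8 m. Q_B = (1/0.015)·43.19·1.8^(2/3)·√0.005208 = 307.5 m³/s.
The larger discharge is 369 m³/s and the smaller is 307.5 m³/s; the ratio is 1.2.

1.2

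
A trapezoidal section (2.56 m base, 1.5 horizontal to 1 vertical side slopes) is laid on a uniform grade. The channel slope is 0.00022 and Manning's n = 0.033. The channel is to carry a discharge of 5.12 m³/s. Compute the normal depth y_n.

Manning's equation rearranged: A R^(2/3) = nQ / (1·√S) = 0.033 × 5.12 / (√0.00022) = 11.39.
At y = 1.74 m: A R^(2/3) = 9.106 — low.
At y = 1.94 m: A R^(2/3) = 11.38 — close enough.

y_n = 1.94 m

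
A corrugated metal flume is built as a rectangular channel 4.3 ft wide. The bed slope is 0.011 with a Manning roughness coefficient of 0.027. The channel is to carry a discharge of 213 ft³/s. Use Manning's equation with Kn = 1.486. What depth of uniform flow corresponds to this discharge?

y_n = 6.27 ft

Manning's equation rearranged: A R^(2/3) = nQ / (1.486·√S) = 0.027 × 213 / (1.486 × √0.011) = 36.9.
Try y = 7.24 ft: A R^(2/3) = 43.61 — too large.
Try y = 6.27 ft: A R^(2/3) = 36.9 — close enough.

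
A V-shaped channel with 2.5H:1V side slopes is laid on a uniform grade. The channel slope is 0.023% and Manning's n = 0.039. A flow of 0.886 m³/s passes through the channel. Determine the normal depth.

y_n = 1.17 m

Manning's equation rearranged: A R^(2/3) = nQ / (1·√S) = 0.039 × 0.886 / (√0.00023) = 2.278.
At y = 1.32 m: A R^(2/3) = 3.143 — high.
At y = 0.89 m: A R^(2/3) = 1.099 — low.
At y = 1.17 m: A R^(2/3) = 2.278 — close enough.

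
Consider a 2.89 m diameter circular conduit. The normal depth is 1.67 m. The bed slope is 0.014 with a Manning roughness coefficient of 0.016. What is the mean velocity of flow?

For a circular section of diameter D = 2.89 m at depth y = 1.67 m, the central angle is θ = 2 arccos(1 − 2y/D) = 3.454 rad. Then A = (D²/8)(θ − sin θ) = 3.927 m² and P = Dθ/2 = 4.991 m.
Hydraulic radius R = A/P = 3.927/4.991 = 0.7868 m.
From Manning's equation, V = (1/n) R^(2/3) S^(1/2) = (1/0.016) × 0.7868^(2/3) × 0.014^(1/2) = 6.3 m/s.

V = 6.3 m/s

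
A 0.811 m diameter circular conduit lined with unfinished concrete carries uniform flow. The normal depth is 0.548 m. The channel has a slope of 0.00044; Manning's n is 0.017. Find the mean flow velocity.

V = 0.473 m/s

For a circular section of diameter D = 0.811 m at depth y = 0.548 m, the central angle is θ = 2 arccos(1 − 2y/D) = 3.86 rad. Then A = (D²/8)(θ − sin θ) = 0.3714 m² and P = Dθ/2 = 1.565 m.
Hydraulic radius R = A/P = 0.3714/1.565 = 0.2373 m.
From Manning's equation, V = (1/n) R^(2/3) S^(1/2) = (1/0.017) × 0.2373^(2/3) × 0.00044^(1/2) = 0.473 m/s.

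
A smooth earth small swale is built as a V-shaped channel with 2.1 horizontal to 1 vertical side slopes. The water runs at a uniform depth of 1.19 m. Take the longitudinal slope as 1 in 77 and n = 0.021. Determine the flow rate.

Q = 10.7 m³/s

For a triangular section with side slope z = 2.1: A = zy² = 2.1×1.19² = 2.974 m²; P = 2y√(1+z²) = 2×1.19×2.326 = 5.536 m.
Hydraulic radius R = A/P = 2.974/5.536 = 0.5372 m.
Manning's equation: Q = (1/n) A R^(2/3) S^(1/2) = (1/0.021) × 2.974 × 0.5372^(2/3) × 0.01299^(1/2) = 10.7 m³/s.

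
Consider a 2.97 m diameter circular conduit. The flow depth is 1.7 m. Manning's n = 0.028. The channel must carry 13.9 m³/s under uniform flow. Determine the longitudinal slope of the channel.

For a circular section of diameter D = 2.97 m at depth y = 1.7 m, the central angle is θ = 2 arccos(1 − 2y/D) = 3.432 rad. Then A = (D²/8)(θ − sin θ) = 4.1 m² and P = Dθ/2 = 5.097 m.
Hydraulic radius R = A/P = 4.1/5.097 = 0.8045 m.
From Manning's equation, S = [nQ / (1 A R^(2/3))]² = [0.028 × 13.9 / (1 × 4.1 × 0.8045^(2/3))]² = 0.012.

S = 0.012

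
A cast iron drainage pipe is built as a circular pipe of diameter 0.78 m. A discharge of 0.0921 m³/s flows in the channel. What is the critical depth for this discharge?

y_c = 0.179 m

At critical depth, Q² T / (g A³) = 1, i.e. A³/T = Q²/g = 0.0921²/9.81 = 0.0008647.
At y = 0.146 m: A³/T = 0.0003892 — short.
At y = 0.228 m: A³/T = 0.002217 — over.
At y = 0.179 m: A³/T = 0.0008642 — ≈ 0.0008647.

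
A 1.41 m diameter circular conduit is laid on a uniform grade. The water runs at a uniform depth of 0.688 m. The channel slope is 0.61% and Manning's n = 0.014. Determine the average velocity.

For a circular section of diameter D = 1.41 m at depth y = 0.688 m, the central angle is θ = 2 arccos(1 − 2y/D) = 3.093 rad. Then A = (D²/8)(θ − sin θ) = 0.7568 m² and P = Dθ/2 = 2.181 m.
Hydraulic radius R = A/P = 0.7568/2.181 = 0.347 m.
From Manning's equation, V = (1/n) R^(2/3) S^(1/2) = (1/0.014) × 0.347^(2/3) × 0.0061^(1/2) = 2.75 m/s.

V = 2.75 m/s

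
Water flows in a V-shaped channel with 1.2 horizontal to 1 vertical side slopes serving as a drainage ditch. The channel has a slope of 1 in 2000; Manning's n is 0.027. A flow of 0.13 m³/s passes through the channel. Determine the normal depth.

y_n = 0.592 m

Manning's equation rearranged: A R^(2/3) = nQ / (1·√S) = 0.027 × 0.13 / (√0.0005) = 0.157.
At y = 0.689 m: A R^(2/3) = 0.2348 — over.
At y = 0.435 m: A R^(2/3) = 0.06888 — short.
At y = 0.592 m: A R^(2/3) = 0.1567 — ≈ 0.157.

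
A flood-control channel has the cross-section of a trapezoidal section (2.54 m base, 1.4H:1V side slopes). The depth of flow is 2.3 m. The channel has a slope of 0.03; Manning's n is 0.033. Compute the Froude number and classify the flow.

With bottom width b = 2.54 m and side slope z = 1.4: A = (b + zy)y = (2.54 + 1.4×2.3)×2.3 = 13.25 m²; P = b + 2y√(1+z²) = 2.54 + 2×2.3×1.72 = 10.45 m.
Hydraulic radius R = A/P = 13.25/10.45 = 1.267 m.
V = (1/n) R^(2/3) √S = (1/0.033) × 1.267^(2/3) × √0.03 = 6.146 m/s. Hydraulic depth D_h = A/T = 13.25/8.98 = 1.475 m.
Froude number Fr = V/√(g·D_h) = 6.146/√(9.81×1.475) = 1.62, which is greater than 1, so the flow is supercritical.

supercritical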